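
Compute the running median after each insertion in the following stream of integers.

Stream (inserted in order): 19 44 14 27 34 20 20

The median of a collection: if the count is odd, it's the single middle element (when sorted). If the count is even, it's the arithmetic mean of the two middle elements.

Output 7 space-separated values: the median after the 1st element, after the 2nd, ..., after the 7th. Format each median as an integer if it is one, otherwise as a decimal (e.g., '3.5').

Step 1: insert 19 -> lo=[19] (size 1, max 19) hi=[] (size 0) -> median=19
Step 2: insert 44 -> lo=[19] (size 1, max 19) hi=[44] (size 1, min 44) -> median=31.5
Step 3: insert 14 -> lo=[14, 19] (size 2, max 19) hi=[44] (size 1, min 44) -> median=19
Step 4: insert 27 -> lo=[14, 19] (size 2, max 19) hi=[27, 44] (size 2, min 27) -> median=23
Step 5: insert 34 -> lo=[14, 19, 27] (size 3, max 27) hi=[34, 44] (size 2, min 34) -> median=27
Step 6: insert 20 -> lo=[14, 19, 20] (size 3, max 20) hi=[27, 34, 44] (size 3, min 27) -> median=23.5
Step 7: insert 20 -> lo=[14, 19, 20, 20] (size 4, max 20) hi=[27, 34, 44] (size 3, min 27) -> median=20

Answer: 19 31.5 19 23 27 23.5 20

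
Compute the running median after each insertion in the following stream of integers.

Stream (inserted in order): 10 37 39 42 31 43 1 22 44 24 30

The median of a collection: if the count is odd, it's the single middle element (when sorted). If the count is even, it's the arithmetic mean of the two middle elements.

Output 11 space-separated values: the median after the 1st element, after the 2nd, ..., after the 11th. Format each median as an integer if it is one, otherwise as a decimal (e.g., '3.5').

Answer: 10 23.5 37 38 37 38 37 34 37 34 31

Derivation:
Step 1: insert 10 -> lo=[10] (size 1, max 10) hi=[] (size 0) -> median=10
Step 2: insert 37 -> lo=[10] (size 1, max 10) hi=[37] (size 1, min 37) -> median=23.5
Step 3: insert 39 -> lo=[10, 37] (size 2, max 37) hi=[39] (size 1, min 39) -> median=37
Step 4: insert 42 -> lo=[10, 37] (size 2, max 37) hi=[39, 42] (size 2, min 39) -> median=38
Step 5: insert 31 -> lo=[10, 31, 37] (size 3, max 37) hi=[39, 42] (size 2, min 39) -> median=37
Step 6: insert 43 -> lo=[10, 31, 37] (size 3, max 37) hi=[39, 42, 43] (size 3, min 39) -> median=38
Step 7: insert 1 -> lo=[1, 10, 31, 37] (size 4, max 37) hi=[39, 42, 43] (size 3, min 39) -> median=37
Step 8: insert 22 -> lo=[1, 10, 22, 31] (size 4, max 31) hi=[37, 39, 42, 43] (size 4, min 37) -> median=34
Step 9: insert 44 -> lo=[1, 10, 22, 31, 37] (size 5, max 37) hi=[39, 42, 43, 44] (size 4, min 39) -> median=37
Step 10: insert 24 -> lo=[1, 10, 22, 24, 31] (size 5, max 31) hi=[37, 39, 42, 43, 44] (size 5, min 37) -> median=34
Step 11: insert 30 -> lo=[1, 10, 22, 24, 30, 31] (size 6, max 31) hi=[37, 39, 42, 43, 44] (size 5, min 37) -> median=31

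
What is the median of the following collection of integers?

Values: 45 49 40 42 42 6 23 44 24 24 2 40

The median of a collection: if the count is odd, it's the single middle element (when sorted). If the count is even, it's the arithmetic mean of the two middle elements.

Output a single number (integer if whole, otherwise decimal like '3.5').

Step 1: insert 45 -> lo=[45] (size 1, max 45) hi=[] (size 0) -> median=45
Step 2: insert 49 -> lo=[45] (size 1, max 45) hi=[49] (size 1, min 49) -> median=47
Step 3: insert 40 -> lo=[40, 45] (size 2, max 45) hi=[49] (size 1, min 49) -> median=45
Step 4: insert 42 -> lo=[40, 42] (size 2, max 42) hi=[45, 49] (size 2, min 45) -> median=43.5
Step 5: insert 42 -> lo=[40, 42, 42] (size 3, max 42) hi=[45, 49] (size 2, min 45) -> median=42
Step 6: insert 6 -> lo=[6, 40, 42] (size 3, max 42) hi=[42, 45, 49] (size 3, min 42) -> median=42
Step 7: insert 23 -> lo=[6, 23, 40, 42] (size 4, max 42) hi=[42, 45, 49] (size 3, min 42) -> median=42
Step 8: insert 44 -> lo=[6, 23, 40, 42] (size 4, max 42) hi=[42, 44, 45, 49] (size 4, min 42) -> median=42
Step 9: insert 24 -> lo=[6, 23, 24, 40, 42] (size 5, max 42) hi=[42, 44, 45, 49] (size 4, min 42) -> median=42
Step 10: insert 24 -> lo=[6, 23, 24, 24, 40] (size 5, max 40) hi=[42, 42, 44, 45, 49] (size 5, min 42) -> median=41
Step 11: insert 2 -> lo=[2, 6, 23, 24, 24, 40] (size 6, max 40) hi=[42, 42, 44, 45, 49] (size 5, min 42) -> median=40
Step 12: insert 40 -> lo=[2, 6, 23, 24, 24, 40] (size 6, max 40) hi=[40, 42, 42, 44, 45, 49] (size 6, min 40) -> median=40

Answer: 40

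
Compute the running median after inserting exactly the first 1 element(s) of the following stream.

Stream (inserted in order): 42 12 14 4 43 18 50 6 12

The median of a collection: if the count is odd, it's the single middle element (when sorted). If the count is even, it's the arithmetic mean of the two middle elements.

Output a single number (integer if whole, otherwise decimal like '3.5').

Answer: 42

Derivation:
Step 1: insert 42 -> lo=[42] (size 1, max 42) hi=[] (size 0) -> median=42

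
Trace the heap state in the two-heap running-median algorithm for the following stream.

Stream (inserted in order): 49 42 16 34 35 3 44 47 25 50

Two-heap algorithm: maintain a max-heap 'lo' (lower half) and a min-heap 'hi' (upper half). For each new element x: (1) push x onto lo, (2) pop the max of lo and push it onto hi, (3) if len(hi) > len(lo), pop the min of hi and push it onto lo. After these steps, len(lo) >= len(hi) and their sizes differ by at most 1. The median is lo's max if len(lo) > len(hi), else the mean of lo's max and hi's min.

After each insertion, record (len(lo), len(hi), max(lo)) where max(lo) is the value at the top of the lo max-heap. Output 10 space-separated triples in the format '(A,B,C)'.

Step 1: insert 49 -> lo=[49] hi=[] -> (len(lo)=1, len(hi)=0, max(lo)=49)
Step 2: insert 42 -> lo=[42] hi=[49] -> (len(lo)=1, len(hi)=1, max(lo)=42)
Step 3: insert 16 -> lo=[16, 42] hi=[49] -> (len(lo)=2, len(hi)=1, max(lo)=42)
Step 4: insert 34 -> lo=[16, 34] hi=[42, 49] -> (len(lo)=2, len(hi)=2, max(lo)=34)
Step 5: insert 35 -> lo=[16, 34, 35] hi=[42, 49] -> (len(lo)=3, len(hi)=2, max(lo)=35)
Step 6: insert 3 -> lo=[3, 16, 34] hi=[35, 42, 49] -> (len(lo)=3, len(hi)=3, max(lo)=34)
Step 7: insert 44 -> lo=[3, 16, 34, 35] hi=[42, 44, 49] -> (len(lo)=4, len(hi)=3, max(lo)=35)
Step 8: insert 47 -> lo=[3, 16, 34, 35] hi=[42, 44, 47, 49] -> (len(lo)=4, len(hi)=4, max(lo)=35)
Step 9: insert 25 -> lo=[3, 16, 25, 34, 35] hi=[42, 44, 47, 49] -> (len(lo)=5, len(hi)=4, max(lo)=35)
Step 10: insert 50 -> lo=[3, 16, 25, 34, 35] hi=[42, 44, 47, 49, 50] -> (len(lo)=5, len(hi)=5, max(lo)=35)

Answer: (1,0,49) (1,1,42) (2,1,42) (2,2,34) (3,2,35) (3,3,34) (4,3,35) (4,4,35) (5,4,35) (5,5,35)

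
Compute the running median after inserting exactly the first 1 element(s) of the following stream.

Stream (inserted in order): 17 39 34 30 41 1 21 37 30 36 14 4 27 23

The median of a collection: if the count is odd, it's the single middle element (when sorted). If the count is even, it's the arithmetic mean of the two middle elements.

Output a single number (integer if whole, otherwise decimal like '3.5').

Answer: 17

Derivation:
Step 1: insert 17 -> lo=[17] (size 1, max 17) hi=[] (size 0) -> median=17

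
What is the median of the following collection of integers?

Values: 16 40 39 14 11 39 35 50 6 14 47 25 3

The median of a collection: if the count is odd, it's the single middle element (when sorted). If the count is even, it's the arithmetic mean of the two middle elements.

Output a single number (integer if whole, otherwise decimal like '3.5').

Answer: 25

Derivation:
Step 1: insert 16 -> lo=[16] (size 1, max 16) hi=[] (size 0) -> median=16
Step 2: insert 40 -> lo=[16] (size 1, max 16) hi=[40] (size 1, min 40) -> median=28
Step 3: insert 39 -> lo=[16, 39] (size 2, max 39) hi=[40] (size 1, min 40) -> median=39
Step 4: insert 14 -> lo=[14, 16] (size 2, max 16) hi=[39, 40] (size 2, min 39) -> median=27.5
Step 5: insert 11 -> lo=[11, 14, 16] (size 3, max 16) hi=[39, 40] (size 2, min 39) -> median=16
Step 6: insert 39 -> lo=[11, 14, 16] (size 3, max 16) hi=[39, 39, 40] (size 3, min 39) -> median=27.5
Step 7: insert 35 -> lo=[11, 14, 16, 35] (size 4, max 35) hi=[39, 39, 40] (size 3, min 39) -> median=35
Step 8: insert 50 -> lo=[11, 14, 16, 35] (size 4, max 35) hi=[39, 39, 40, 50] (size 4, min 39) -> median=37
Step 9: insert 6 -> lo=[6, 11, 14, 16, 35] (size 5, max 35) hi=[39, 39, 40, 50] (size 4, min 39) -> median=35
Step 10: insert 14 -> lo=[6, 11, 14, 14, 16] (size 5, max 16) hi=[35, 39, 39, 40, 50] (size 5, min 35) -> median=25.5
Step 11: insert 47 -> lo=[6, 11, 14, 14, 16, 35] (size 6, max 35) hi=[39, 39, 40, 47, 50] (size 5, min 39) -> median=35
Step 12: insert 25 -> lo=[6, 11, 14, 14, 16, 25] (size 6, max 25) hi=[35, 39, 39, 40, 47, 50] (size 6, min 35) -> median=30
Step 13: insert 3 -> lo=[3, 6, 11, 14, 14, 16, 25] (size 7, max 25) hi=[35, 39, 39, 40, 47, 50] (size 6, min 35) -> median=25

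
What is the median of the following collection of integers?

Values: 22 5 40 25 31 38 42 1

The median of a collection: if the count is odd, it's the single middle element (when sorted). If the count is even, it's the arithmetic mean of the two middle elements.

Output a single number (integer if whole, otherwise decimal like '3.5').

Answer: 28

Derivation:
Step 1: insert 22 -> lo=[22] (size 1, max 22) hi=[] (size 0) -> median=22
Step 2: insert 5 -> lo=[5] (size 1, max 5) hi=[22] (size 1, min 22) -> median=13.5
Step 3: insert 40 -> lo=[5, 22] (size 2, max 22) hi=[40] (size 1, min 40) -> median=22
Step 4: insert 25 -> lo=[5, 22] (size 2, max 22) hi=[25, 40] (size 2, min 25) -> median=23.5
Step 5: insert 31 -> lo=[5, 22, 25] (size 3, max 25) hi=[31, 40] (size 2, min 31) -> median=25
Step 6: insert 38 -> lo=[5, 22, 25] (size 3, max 25) hi=[31, 38, 40] (size 3, min 31) -> median=28
Step 7: insert 42 -> lo=[5, 22, 25, 31] (size 4, max 31) hi=[38, 40, 42] (size 3, min 38) -> median=31
Step 8: insert 1 -> lo=[1, 5, 22, 25] (size 4, max 25) hi=[31, 38, 40, 42] (size 4, min 31) -> median=28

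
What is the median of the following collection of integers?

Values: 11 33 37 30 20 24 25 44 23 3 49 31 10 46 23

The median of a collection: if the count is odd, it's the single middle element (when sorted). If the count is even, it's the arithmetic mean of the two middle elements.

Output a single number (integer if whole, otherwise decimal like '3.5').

Step 1: insert 11 -> lo=[11] (size 1, max 11) hi=[] (size 0) -> median=11
Step 2: insert 33 -> lo=[11] (size 1, max 11) hi=[33] (size 1, min 33) -> median=22
Step 3: insert 37 -> lo=[11, 33] (size 2, max 33) hi=[37] (size 1, min 37) -> median=33
Step 4: insert 30 -> lo=[11, 30] (size 2, max 30) hi=[33, 37] (size 2, min 33) -> median=31.5
Step 5: insert 20 -> lo=[11, 20, 30] (size 3, max 30) hi=[33, 37] (size 2, min 33) -> median=30
Step 6: insert 24 -> lo=[11, 20, 24] (size 3, max 24) hi=[30, 33, 37] (size 3, min 30) -> median=27
Step 7: insert 25 -> lo=[11, 20, 24, 25] (size 4, max 25) hi=[30, 33, 37] (size 3, min 30) -> median=25
Step 8: insert 44 -> lo=[11, 20, 24, 25] (size 4, max 25) hi=[30, 33, 37, 44] (size 4, min 30) -> median=27.5
Step 9: insert 23 -> lo=[11, 20, 23, 24, 25] (size 5, max 25) hi=[30, 33, 37, 44] (size 4, min 30) -> median=25
Step 10: insert 3 -> lo=[3, 11, 20, 23, 24] (size 5, max 24) hi=[25, 30, 33, 37, 44] (size 5, min 25) -> median=24.5
Step 11: insert 49 -> lo=[3, 11, 20, 23, 24, 25] (size 6, max 25) hi=[30, 33, 37, 44, 49] (size 5, min 30) -> median=25
Step 12: insert 31 -> lo=[3, 11, 20, 23, 24, 25] (size 6, max 25) hi=[30, 31, 33, 37, 44, 49] (size 6, min 30) -> median=27.5
Step 13: insert 10 -> lo=[3, 10, 11, 20, 23, 24, 25] (size 7, max 25) hi=[30, 31, 33, 37, 44, 49] (size 6, min 30) -> median=25
Step 14: insert 46 -> lo=[3, 10, 11, 20, 23, 24, 25] (size 7, max 25) hi=[30, 31, 33, 37, 44, 46, 49] (size 7, min 30) -> median=27.5
Step 15: insert 23 -> lo=[3, 10, 11, 20, 23, 23, 24, 25] (size 8, max 25) hi=[30, 31, 33, 37, 44, 46, 49] (size 7, min 30) -> median=25

Answer: 25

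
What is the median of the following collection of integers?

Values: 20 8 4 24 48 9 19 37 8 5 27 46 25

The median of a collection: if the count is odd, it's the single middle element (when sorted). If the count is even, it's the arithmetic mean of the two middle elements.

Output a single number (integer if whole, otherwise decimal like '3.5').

Step 1: insert 20 -> lo=[20] (size 1, max 20) hi=[] (size 0) -> median=20
Step 2: insert 8 -> lo=[8] (size 1, max 8) hi=[20] (size 1, min 20) -> median=14
Step 3: insert 4 -> lo=[4, 8] (size 2, max 8) hi=[20] (size 1, min 20) -> median=8
Step 4: insert 24 -> lo=[4, 8] (size 2, max 8) hi=[20, 24] (size 2, min 20) -> median=14
Step 5: insert 48 -> lo=[4, 8, 20] (size 3, max 20) hi=[24, 48] (size 2, min 24) -> median=20
Step 6: insert 9 -> lo=[4, 8, 9] (size 3, max 9) hi=[20, 24, 48] (size 3, min 20) -> median=14.5
Step 7: insert 19 -> lo=[4, 8, 9, 19] (size 4, max 19) hi=[20, 24, 48] (size 3, min 20) -> median=19
Step 8: insert 37 -> lo=[4, 8, 9, 19] (size 4, max 19) hi=[20, 24, 37, 48] (size 4, min 20) -> median=19.5
Step 9: insert 8 -> lo=[4, 8, 8, 9, 19] (size 5, max 19) hi=[20, 24, 37, 48] (size 4, min 20) -> median=19
Step 10: insert 5 -> lo=[4, 5, 8, 8, 9] (size 5, max 9) hi=[19, 20, 24, 37, 48] (size 5, min 19) -> median=14
Step 11: insert 27 -> lo=[4, 5, 8, 8, 9, 19] (size 6, max 19) hi=[20, 24, 27, 37, 48] (size 5, min 20) -> median=19
Step 12: insert 46 -> lo=[4, 5, 8, 8, 9, 19] (size 6, max 19) hi=[20, 24, 27, 37, 46, 48] (size 6, min 20) -> median=19.5
Step 13: insert 25 -> lo=[4, 5, 8, 8, 9, 19, 20] (size 7, max 20) hi=[24, 25, 27, 37, 46, 48] (size 6, min 24) -> median=20

Answer: 20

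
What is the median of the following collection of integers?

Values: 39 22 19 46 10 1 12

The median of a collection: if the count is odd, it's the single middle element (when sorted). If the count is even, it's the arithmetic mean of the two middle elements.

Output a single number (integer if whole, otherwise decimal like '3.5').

Answer: 19

Derivation:
Step 1: insert 39 -> lo=[39] (size 1, max 39) hi=[] (size 0) -> median=39
Step 2: insert 22 -> lo=[22] (size 1, max 22) hi=[39] (size 1, min 39) -> median=30.5
Step 3: insert 19 -> lo=[19, 22] (size 2, max 22) hi=[39] (size 1, min 39) -> median=22
Step 4: insert 46 -> lo=[19, 22] (size 2, max 22) hi=[39, 46] (size 2, min 39) -> median=30.5
Step 5: insert 10 -> lo=[10, 19, 22] (size 3, max 22) hi=[39, 46] (size 2, min 39) -> median=22
Step 6: insert 1 -> lo=[1, 10, 19] (size 3, max 19) hi=[22, 39, 46] (size 3, min 22) -> median=20.5
Step 7: insert 12 -> lo=[1, 10, 12, 19] (size 4, max 19) hi=[22, 39, 46] (size 3, min 22) -> median=19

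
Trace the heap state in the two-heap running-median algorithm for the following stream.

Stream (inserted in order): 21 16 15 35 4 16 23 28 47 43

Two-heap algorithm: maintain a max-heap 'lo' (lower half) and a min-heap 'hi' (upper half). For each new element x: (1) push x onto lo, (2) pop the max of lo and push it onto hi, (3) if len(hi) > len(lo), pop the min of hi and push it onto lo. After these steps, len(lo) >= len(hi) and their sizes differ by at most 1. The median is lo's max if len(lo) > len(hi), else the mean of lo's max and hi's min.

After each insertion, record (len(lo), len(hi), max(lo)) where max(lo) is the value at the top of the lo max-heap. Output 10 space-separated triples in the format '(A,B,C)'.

Answer: (1,0,21) (1,1,16) (2,1,16) (2,2,16) (3,2,16) (3,3,16) (4,3,16) (4,4,16) (5,4,21) (5,5,21)

Derivation:
Step 1: insert 21 -> lo=[21] hi=[] -> (len(lo)=1, len(hi)=0, max(lo)=21)
Step 2: insert 16 -> lo=[16] hi=[21] -> (len(lo)=1, len(hi)=1, max(lo)=16)
Step 3: insert 15 -> lo=[15, 16] hi=[21] -> (len(lo)=2, len(hi)=1, max(lo)=16)
Step 4: insert 35 -> lo=[15, 16] hi=[21, 35] -> (len(lo)=2, len(hi)=2, max(lo)=16)
Step 5: insert 4 -> lo=[4, 15, 16] hi=[21, 35] -> (len(lo)=3, len(hi)=2, max(lo)=16)
Step 6: insert 16 -> lo=[4, 15, 16] hi=[16, 21, 35] -> (len(lo)=3, len(hi)=3, max(lo)=16)
Step 7: insert 23 -> lo=[4, 15, 16, 16] hi=[21, 23, 35] -> (len(lo)=4, len(hi)=3, max(lo)=16)
Step 8: insert 28 -> lo=[4, 15, 16, 16] hi=[21, 23, 28, 35] -> (len(lo)=4, len(hi)=4, max(lo)=16)
Step 9: insert 47 -> lo=[4, 15, 16, 16, 21] hi=[23, 28, 35, 47] -> (len(lo)=5, len(hi)=4, max(lo)=21)
Step 10: insert 43 -> lo=[4, 15, 16, 16, 21] hi=[23, 28, 35, 43, 47] -> (len(lo)=5, len(hi)=5, max(lo)=21)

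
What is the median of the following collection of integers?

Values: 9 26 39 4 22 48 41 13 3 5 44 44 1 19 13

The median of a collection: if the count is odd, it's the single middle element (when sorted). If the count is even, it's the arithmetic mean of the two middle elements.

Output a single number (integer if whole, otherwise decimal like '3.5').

Answer: 19

Derivation:
Step 1: insert 9 -> lo=[9] (size 1, max 9) hi=[] (size 0) -> median=9
Step 2: insert 26 -> lo=[9] (size 1, max 9) hi=[26] (size 1, min 26) -> median=17.5
Step 3: insert 39 -> lo=[9, 26] (size 2, max 26) hi=[39] (size 1, min 39) -> median=26
Step 4: insert 4 -> lo=[4, 9] (size 2, max 9) hi=[26, 39] (size 2, min 26) -> median=17.5
Step 5: insert 22 -> lo=[4, 9, 22] (size 3, max 22) hi=[26, 39] (size 2, min 26) -> median=22
Step 6: insert 48 -> lo=[4, 9, 22] (size 3, max 22) hi=[26, 39, 48] (size 3, min 26) -> median=24
Step 7: insert 41 -> lo=[4, 9, 22, 26] (size 4, max 26) hi=[39, 41, 48] (size 3, min 39) -> median=26
Step 8: insert 13 -> lo=[4, 9, 13, 22] (size 4, max 22) hi=[26, 39, 41, 48] (size 4, min 26) -> median=24
Step 9: insert 3 -> lo=[3, 4, 9, 13, 22] (size 5, max 22) hi=[26, 39, 41, 48] (size 4, min 26) -> median=22
Step 10: insert 5 -> lo=[3, 4, 5, 9, 13] (size 5, max 13) hi=[22, 26, 39, 41, 48] (size 5, min 22) -> median=17.5
Step 11: insert 44 -> lo=[3, 4, 5, 9, 13, 22] (size 6, max 22) hi=[26, 39, 41, 44, 48] (size 5, min 26) -> median=22
Step 12: insert 44 -> lo=[3, 4, 5, 9, 13, 22] (size 6, max 22) hi=[26, 39, 41, 44, 44, 48] (size 6, min 26) -> median=24
Step 13: insert 1 -> lo=[1, 3, 4, 5, 9, 13, 22] (size 7, max 22) hi=[26, 39, 41, 44, 44, 48] (size 6, min 26) -> median=22
Step 14: insert 19 -> lo=[1, 3, 4, 5, 9, 13, 19] (size 7, max 19) hi=[22, 26, 39, 41, 44, 44, 48] (size 7, min 22) -> median=20.5
Step 15: insert 13 -> lo=[1, 3, 4, 5, 9, 13, 13, 19] (size 8, max 19) hi=[22, 26, 39, 41, 44, 44, 48] (size 7, min 22) -> median=19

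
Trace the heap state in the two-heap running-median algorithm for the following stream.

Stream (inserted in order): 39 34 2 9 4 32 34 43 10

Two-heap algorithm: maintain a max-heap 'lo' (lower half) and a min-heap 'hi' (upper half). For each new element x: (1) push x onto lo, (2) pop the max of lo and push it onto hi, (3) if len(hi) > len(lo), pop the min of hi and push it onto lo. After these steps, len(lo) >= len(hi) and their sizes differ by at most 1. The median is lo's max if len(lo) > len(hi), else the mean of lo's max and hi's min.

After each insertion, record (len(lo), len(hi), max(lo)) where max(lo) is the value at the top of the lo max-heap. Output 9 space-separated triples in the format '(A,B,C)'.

Step 1: insert 39 -> lo=[39] hi=[] -> (len(lo)=1, len(hi)=0, max(lo)=39)
Step 2: insert 34 -> lo=[34] hi=[39] -> (len(lo)=1, len(hi)=1, max(lo)=34)
Step 3: insert 2 -> lo=[2, 34] hi=[39] -> (len(lo)=2, len(hi)=1, max(lo)=34)
Step 4: insert 9 -> lo=[2, 9] hi=[34, 39] -> (len(lo)=2, len(hi)=2, max(lo)=9)
Step 5: insert 4 -> lo=[2, 4, 9] hi=[34, 39] -> (len(lo)=3, len(hi)=2, max(lo)=9)
Step 6: insert 32 -> lo=[2, 4, 9] hi=[32, 34, 39] -> (len(lo)=3, len(hi)=3, max(lo)=9)
Step 7: insert 34 -> lo=[2, 4, 9, 32] hi=[34, 34, 39] -> (len(lo)=4, len(hi)=3, max(lo)=32)
Step 8: insert 43 -> lo=[2, 4, 9, 32] hi=[34, 34, 39, 43] -> (len(lo)=4, len(hi)=4, max(lo)=32)
Step 9: insert 10 -> lo=[2, 4, 9, 10, 32] hi=[34, 34, 39, 43] -> (len(lo)=5, len(hi)=4, max(lo)=32)

Answer: (1,0,39) (1,1,34) (2,1,34) (2,2,9) (3,2,9) (3,3,9) (4,3,32) (4,4,32) (5,4,32)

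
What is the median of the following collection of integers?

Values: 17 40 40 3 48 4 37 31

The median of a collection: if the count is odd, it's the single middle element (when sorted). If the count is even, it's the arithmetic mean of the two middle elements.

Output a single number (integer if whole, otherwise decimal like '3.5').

Answer: 34

Derivation:
Step 1: insert 17 -> lo=[17] (size 1, max 17) hi=[] (size 0) -> median=17
Step 2: insert 40 -> lo=[17] (size 1, max 17) hi=[40] (size 1, min 40) -> median=28.5
Step 3: insert 40 -> lo=[17, 40] (size 2, max 40) hi=[40] (size 1, min 40) -> median=40
Step 4: insert 3 -> lo=[3, 17] (size 2, max 17) hi=[40, 40] (size 2, min 40) -> median=28.5
Step 5: insert 48 -> lo=[3, 17, 40] (size 3, max 40) hi=[40, 48] (size 2, min 40) -> median=40
Step 6: insert 4 -> lo=[3, 4, 17] (size 3, max 17) hi=[40, 40, 48] (size 3, min 40) -> median=28.5
Step 7: insert 37 -> lo=[3, 4, 17, 37] (size 4, max 37) hi=[40, 40, 48] (size 3, min 40) -> median=37
Step 8: insert 31 -> lo=[3, 4, 17, 31] (size 4, max 31) hi=[37, 40, 40, 48] (size 4, min 37) -> median=34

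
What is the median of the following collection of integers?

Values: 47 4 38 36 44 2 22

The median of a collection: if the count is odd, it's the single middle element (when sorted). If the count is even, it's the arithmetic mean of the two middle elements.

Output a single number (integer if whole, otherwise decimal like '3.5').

Answer: 36

Derivation:
Step 1: insert 47 -> lo=[47] (size 1, max 47) hi=[] (size 0) -> median=47
Step 2: insert 4 -> lo=[4] (size 1, max 4) hi=[47] (size 1, min 47) -> median=25.5
Step 3: insert 38 -> lo=[4, 38] (size 2, max 38) hi=[47] (size 1, min 47) -> median=38
Step 4: insert 36 -> lo=[4, 36] (size 2, max 36) hi=[38, 47] (size 2, min 38) -> median=37
Step 5: insert 44 -> lo=[4, 36, 38] (size 3, max 38) hi=[44, 47] (size 2, min 44) -> median=38
Step 6: insert 2 -> lo=[2, 4, 36] (size 3, max 36) hi=[38, 44, 47] (size 3, min 38) -> median=37
Step 7: insert 22 -> lo=[2, 4, 22, 36] (size 4, max 36) hi=[38, 44, 47] (size 3, min 38) -> median=36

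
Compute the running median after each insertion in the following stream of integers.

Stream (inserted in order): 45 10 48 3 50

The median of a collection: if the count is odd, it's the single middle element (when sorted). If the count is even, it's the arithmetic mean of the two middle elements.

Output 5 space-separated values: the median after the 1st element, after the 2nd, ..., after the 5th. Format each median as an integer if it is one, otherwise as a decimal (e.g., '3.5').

Answer: 45 27.5 45 27.5 45

Derivation:
Step 1: insert 45 -> lo=[45] (size 1, max 45) hi=[] (size 0) -> median=45
Step 2: insert 10 -> lo=[10] (size 1, max 10) hi=[45] (size 1, min 45) -> median=27.5
Step 3: insert 48 -> lo=[10, 45] (size 2, max 45) hi=[48] (size 1, min 48) -> median=45
Step 4: insert 3 -> lo=[3, 10] (size 2, max 10) hi=[45, 48] (size 2, min 45) -> median=27.5
Step 5: insert 50 -> lo=[3, 10, 45] (size 3, max 45) hi=[48, 50] (size 2, min 48) -> median=45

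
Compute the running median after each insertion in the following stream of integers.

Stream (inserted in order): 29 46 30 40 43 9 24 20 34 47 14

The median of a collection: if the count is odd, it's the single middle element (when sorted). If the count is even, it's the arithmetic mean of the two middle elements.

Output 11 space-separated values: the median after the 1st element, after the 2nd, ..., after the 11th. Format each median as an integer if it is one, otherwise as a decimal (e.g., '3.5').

Answer: 29 37.5 30 35 40 35 30 29.5 30 32 30

Derivation:
Step 1: insert 29 -> lo=[29] (size 1, max 29) hi=[] (size 0) -> median=29
Step 2: insert 46 -> lo=[29] (size 1, max 29) hi=[46] (size 1, min 46) -> median=37.5
Step 3: insert 30 -> lo=[29, 30] (size 2, max 30) hi=[46] (size 1, min 46) -> median=30
Step 4: insert 40 -> lo=[29, 30] (size 2, max 30) hi=[40, 46] (size 2, min 40) -> median=35
Step 5: insert 43 -> lo=[29, 30, 40] (size 3, max 40) hi=[43, 46] (size 2, min 43) -> median=40
Step 6: insert 9 -> lo=[9, 29, 30] (size 3, max 30) hi=[40, 43, 46] (size 3, min 40) -> median=35
Step 7: insert 24 -> lo=[9, 24, 29, 30] (size 4, max 30) hi=[40, 43, 46] (size 3, min 40) -> median=30
Step 8: insert 20 -> lo=[9, 20, 24, 29] (size 4, max 29) hi=[30, 40, 43, 46] (size 4, min 30) -> median=29.5
Step 9: insert 34 -> lo=[9, 20, 24, 29, 30] (size 5, max 30) hi=[34, 40, 43, 46] (size 4, min 34) -> median=30
Step 10: insert 47 -> lo=[9, 20, 24, 29, 30] (size 5, max 30) hi=[34, 40, 43, 46, 47] (size 5, min 34) -> median=32
Step 11: insert 14 -> lo=[9, 14, 20, 24, 29, 30] (size 6, max 30) hi=[34, 40, 43, 46, 47] (size 5, min 34) -> median=30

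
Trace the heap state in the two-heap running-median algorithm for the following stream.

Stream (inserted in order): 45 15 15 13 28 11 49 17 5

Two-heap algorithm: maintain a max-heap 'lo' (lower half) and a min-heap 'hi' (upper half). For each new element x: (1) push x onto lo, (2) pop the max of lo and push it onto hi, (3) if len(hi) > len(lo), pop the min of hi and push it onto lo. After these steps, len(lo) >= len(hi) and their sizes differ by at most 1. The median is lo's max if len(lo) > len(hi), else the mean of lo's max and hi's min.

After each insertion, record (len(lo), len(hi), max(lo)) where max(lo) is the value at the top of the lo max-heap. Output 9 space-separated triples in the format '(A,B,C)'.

Step 1: insert 45 -> lo=[45] hi=[] -> (len(lo)=1, len(hi)=0, max(lo)=45)
Step 2: insert 15 -> lo=[15] hi=[45] -> (len(lo)=1, len(hi)=1, max(lo)=15)
Step 3: insert 15 -> lo=[15, 15] hi=[45] -> (len(lo)=2, len(hi)=1, max(lo)=15)
Step 4: insert 13 -> lo=[13, 15] hi=[15, 45] -> (len(lo)=2, len(hi)=2, max(lo)=15)
Step 5: insert 28 -> lo=[13, 15, 15] hi=[28, 45] -> (len(lo)=3, len(hi)=2, max(lo)=15)
Step 6: insert 11 -> lo=[11, 13, 15] hi=[15, 28, 45] -> (len(lo)=3, len(hi)=3, max(lo)=15)
Step 7: insert 49 -> lo=[11, 13, 15, 15] hi=[28, 45, 49] -> (len(lo)=4, len(hi)=3, max(lo)=15)
Step 8: insert 17 -> lo=[11, 13, 15, 15] hi=[17, 28, 45, 49] -> (len(lo)=4, len(hi)=4, max(lo)=15)
Step 9: insert 5 -> lo=[5, 11, 13, 15, 15] hi=[17, 28, 45, 49] -> (len(lo)=5, len(hi)=4, max(lo)=15)

Answer: (1,0,45) (1,1,15) (2,1,15) (2,2,15) (3,2,15) (3,3,15) (4,3,15) (4,4,15) (5,4,15)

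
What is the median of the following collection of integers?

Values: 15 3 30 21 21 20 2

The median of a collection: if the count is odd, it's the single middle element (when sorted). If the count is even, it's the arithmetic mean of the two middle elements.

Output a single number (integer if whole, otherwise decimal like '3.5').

Step 1: insert 15 -> lo=[15] (size 1, max 15) hi=[] (size 0) -> median=15
Step 2: insert 3 -> lo=[3] (size 1, max 3) hi=[15] (size 1, min 15) -> median=9
Step 3: insert 30 -> lo=[3, 15] (size 2, max 15) hi=[30] (size 1, min 30) -> median=15
Step 4: insert 21 -> lo=[3, 15] (size 2, max 15) hi=[21, 30] (size 2, min 21) -> median=18
Step 5: insert 21 -> lo=[3, 15, 21] (size 3, max 21) hi=[21, 30] (size 2, min 21) -> median=21
Step 6: insert 20 -> lo=[3, 15, 20] (size 3, max 20) hi=[21, 21, 30] (size 3, min 21) -> median=20.5
Step 7: insert 2 -> lo=[2, 3, 15, 20] (size 4, max 20) hi=[21, 21, 30] (size 3, min 21) -> median=20

Answer: 20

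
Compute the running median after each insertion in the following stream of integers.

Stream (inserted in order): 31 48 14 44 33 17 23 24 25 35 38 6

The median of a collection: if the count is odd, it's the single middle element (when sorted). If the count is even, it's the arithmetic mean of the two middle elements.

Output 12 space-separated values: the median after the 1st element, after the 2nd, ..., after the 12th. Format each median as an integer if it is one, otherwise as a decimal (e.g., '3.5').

Step 1: insert 31 -> lo=[31] (size 1, max 31) hi=[] (size 0) -> median=31
Step 2: insert 48 -> lo=[31] (size 1, max 31) hi=[48] (size 1, min 48) -> median=39.5
Step 3: insert 14 -> lo=[14, 31] (size 2, max 31) hi=[48] (size 1, min 48) -> median=31
Step 4: insert 44 -> lo=[14, 31] (size 2, max 31) hi=[44, 48] (size 2, min 44) -> median=37.5
Step 5: insert 33 -> lo=[14, 31, 33] (size 3, max 33) hi=[44, 48] (size 2, min 44) -> median=33
Step 6: insert 17 -> lo=[14, 17, 31] (size 3, max 31) hi=[33, 44, 48] (size 3, min 33) -> median=32
Step 7: insert 23 -> lo=[14, 17, 23, 31] (size 4, max 31) hi=[33, 44, 48] (size 3, min 33) -> median=31
Step 8: insert 24 -> lo=[14, 17, 23, 24] (size 4, max 24) hi=[31, 33, 44, 48] (size 4, min 31) -> median=27.5
Step 9: insert 25 -> lo=[14, 17, 23, 24, 25] (size 5, max 25) hi=[31, 33, 44, 48] (size 4, min 31) -> median=25
Step 10: insert 35 -> lo=[14, 17, 23, 24, 25] (size 5, max 25) hi=[31, 33, 35, 44, 48] (size 5, min 31) -> median=28
Step 11: insert 38 -> lo=[14, 17, 23, 24, 25, 31] (size 6, max 31) hi=[33, 35, 38, 44, 48] (size 5, min 33) -> median=31
Step 12: insert 6 -> lo=[6, 14, 17, 23, 24, 25] (size 6, max 25) hi=[31, 33, 35, 38, 44, 48] (size 6, min 31) -> median=28

Answer: 31 39.5 31 37.5 33 32 31 27.5 25 28 31 28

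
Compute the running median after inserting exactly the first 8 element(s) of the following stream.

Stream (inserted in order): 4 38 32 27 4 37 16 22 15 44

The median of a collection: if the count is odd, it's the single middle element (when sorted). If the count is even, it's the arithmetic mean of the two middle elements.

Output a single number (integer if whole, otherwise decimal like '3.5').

Answer: 24.5

Derivation:
Step 1: insert 4 -> lo=[4] (size 1, max 4) hi=[] (size 0) -> median=4
Step 2: insert 38 -> lo=[4] (size 1, max 4) hi=[38] (size 1, min 38) -> median=21
Step 3: insert 32 -> lo=[4, 32] (size 2, max 32) hi=[38] (size 1, min 38) -> median=32
Step 4: insert 27 -> lo=[4, 27] (size 2, max 27) hi=[32, 38] (size 2, min 32) -> median=29.5
Step 5: insert 4 -> lo=[4, 4, 27] (size 3, max 27) hi=[32, 38] (size 2, min 32) -> median=27
Step 6: insert 37 -> lo=[4, 4, 27] (size 3, max 27) hi=[32, 37, 38] (size 3, min 32) -> median=29.5
Step 7: insert 16 -> lo=[4, 4, 16, 27] (size 4, max 27) hi=[32, 37, 38] (size 3, min 32) -> median=27
Step 8: insert 22 -> lo=[4, 4, 16, 22] (size 4, max 22) hi=[27, 32, 37, 38] (size 4, min 27) -> median=24.5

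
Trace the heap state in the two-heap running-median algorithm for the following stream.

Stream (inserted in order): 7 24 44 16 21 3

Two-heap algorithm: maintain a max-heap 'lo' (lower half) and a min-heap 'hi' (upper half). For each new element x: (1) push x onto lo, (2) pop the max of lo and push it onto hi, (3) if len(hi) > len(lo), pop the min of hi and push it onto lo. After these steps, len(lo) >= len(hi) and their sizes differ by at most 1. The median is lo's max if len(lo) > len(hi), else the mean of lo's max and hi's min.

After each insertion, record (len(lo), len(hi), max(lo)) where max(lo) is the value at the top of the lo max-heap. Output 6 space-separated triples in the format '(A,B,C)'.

Answer: (1,0,7) (1,1,7) (2,1,24) (2,2,16) (3,2,21) (3,3,16)

Derivation:
Step 1: insert 7 -> lo=[7] hi=[] -> (len(lo)=1, len(hi)=0, max(lo)=7)
Step 2: insert 24 -> lo=[7] hi=[24] -> (len(lo)=1, len(hi)=1, max(lo)=7)
Step 3: insert 44 -> lo=[7, 24] hi=[44] -> (len(lo)=2, len(hi)=1, max(lo)=24)
Step 4: insert 16 -> lo=[7, 16] hi=[24, 44] -> (len(lo)=2, len(hi)=2, max(lo)=16)
Step 5: insert 21 -> lo=[7, 16, 21] hi=[24, 44] -> (len(lo)=3, len(hi)=2, max(lo)=21)
Step 6: insert 3 -> lo=[3, 7, 16] hi=[21, 24, 44] -> (len(lo)=3, len(hi)=3, max(lo)=16)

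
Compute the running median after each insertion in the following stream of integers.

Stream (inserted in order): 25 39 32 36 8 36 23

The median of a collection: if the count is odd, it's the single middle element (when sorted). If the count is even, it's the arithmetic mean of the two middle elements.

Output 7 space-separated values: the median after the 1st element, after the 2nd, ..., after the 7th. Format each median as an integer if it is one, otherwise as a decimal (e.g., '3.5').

Step 1: insert 25 -> lo=[25] (size 1, max 25) hi=[] (size 0) -> median=25
Step 2: insert 39 -> lo=[25] (size 1, max 25) hi=[39] (size 1, min 39) -> median=32
Step 3: insert 32 -> lo=[25, 32] (size 2, max 32) hi=[39] (size 1, min 39) -> median=32
Step 4: insert 36 -> lo=[25, 32] (size 2, max 32) hi=[36, 39] (size 2, min 36) -> median=34
Step 5: insert 8 -> lo=[8, 25, 32] (size 3, max 32) hi=[36, 39] (size 2, min 36) -> median=32
Step 6: insert 36 -> lo=[8, 25, 32] (size 3, max 32) hi=[36, 36, 39] (size 3, min 36) -> median=34
Step 7: insert 23 -> lo=[8, 23, 25, 32] (size 4, max 32) hi=[36, 36, 39] (size 3, min 36) -> median=32

Answer: 25 32 32 34 32 34 32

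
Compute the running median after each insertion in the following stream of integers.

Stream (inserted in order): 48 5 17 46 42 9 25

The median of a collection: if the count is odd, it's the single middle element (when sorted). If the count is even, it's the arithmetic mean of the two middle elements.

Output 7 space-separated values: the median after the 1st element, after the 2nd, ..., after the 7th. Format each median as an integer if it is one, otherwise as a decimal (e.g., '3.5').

Answer: 48 26.5 17 31.5 42 29.5 25

Derivation:
Step 1: insert 48 -> lo=[48] (size 1, max 48) hi=[] (size 0) -> median=48
Step 2: insert 5 -> lo=[5] (size 1, max 5) hi=[48] (size 1, min 48) -> median=26.5
Step 3: insert 17 -> lo=[5, 17] (size 2, max 17) hi=[48] (size 1, min 48) -> median=17
Step 4: insert 46 -> lo=[5, 17] (size 2, max 17) hi=[46, 48] (size 2, min 46) -> median=31.5
Step 5: insert 42 -> lo=[5, 17, 42] (size 3, max 42) hi=[46, 48] (size 2, min 46) -> median=42
Step 6: insert 9 -> lo=[5, 9, 17] (size 3, max 17) hi=[42, 46, 48] (size 3, min 42) -> median=29.5
Step 7: insert 25 -> lo=[5, 9, 17, 25] (size 4, max 25) hi=[42, 46, 48] (size 3, min 42) -> median=25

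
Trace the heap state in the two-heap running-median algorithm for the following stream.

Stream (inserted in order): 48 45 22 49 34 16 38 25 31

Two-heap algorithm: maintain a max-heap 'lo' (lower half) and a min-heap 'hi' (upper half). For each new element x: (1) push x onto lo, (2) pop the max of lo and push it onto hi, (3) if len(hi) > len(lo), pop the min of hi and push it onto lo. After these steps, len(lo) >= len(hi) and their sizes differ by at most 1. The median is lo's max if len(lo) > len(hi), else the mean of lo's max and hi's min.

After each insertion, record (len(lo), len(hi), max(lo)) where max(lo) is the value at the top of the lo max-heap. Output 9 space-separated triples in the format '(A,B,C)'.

Answer: (1,0,48) (1,1,45) (2,1,45) (2,2,45) (3,2,45) (3,3,34) (4,3,38) (4,4,34) (5,4,34)

Derivation:
Step 1: insert 48 -> lo=[48] hi=[] -> (len(lo)=1, len(hi)=0, max(lo)=48)
Step 2: insert 45 -> lo=[45] hi=[48] -> (len(lo)=1, len(hi)=1, max(lo)=45)
Step 3: insert 22 -> lo=[22, 45] hi=[48] -> (len(lo)=2, len(hi)=1, max(lo)=45)
Step 4: insert 49 -> lo=[22, 45] hi=[48, 49] -> (len(lo)=2, len(hi)=2, max(lo)=45)
Step 5: insert 34 -> lo=[22, 34, 45] hi=[48, 49] -> (len(lo)=3, len(hi)=2, max(lo)=45)
Step 6: insert 16 -> lo=[16, 22, 34] hi=[45, 48, 49] -> (len(lo)=3, len(hi)=3, max(lo)=34)
Step 7: insert 38 -> lo=[16, 22, 34, 38] hi=[45, 48, 49] -> (len(lo)=4, len(hi)=3, max(lo)=38)
Step 8: insert 25 -> lo=[16, 22, 25, 34] hi=[38, 45, 48, 49] -> (len(lo)=4, len(hi)=4, max(lo)=34)
Step 9: insert 31 -> lo=[16, 22, 25, 31, 34] hi=[38, 45, 48, 49] -> (len(lo)=5, len(hi)=4, max(lo)=34)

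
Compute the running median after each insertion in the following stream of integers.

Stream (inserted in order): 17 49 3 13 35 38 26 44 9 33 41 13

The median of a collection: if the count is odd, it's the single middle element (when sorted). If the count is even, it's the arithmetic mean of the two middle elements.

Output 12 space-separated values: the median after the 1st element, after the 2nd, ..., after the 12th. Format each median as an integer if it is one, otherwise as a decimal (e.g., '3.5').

Answer: 17 33 17 15 17 26 26 30.5 26 29.5 33 29.5

Derivation:
Step 1: insert 17 -> lo=[17] (size 1, max 17) hi=[] (size 0) -> median=17
Step 2: insert 49 -> lo=[17] (size 1, max 17) hi=[49] (size 1, min 49) -> median=33
Step 3: insert 3 -> lo=[3, 17] (size 2, max 17) hi=[49] (size 1, min 49) -> median=17
Step 4: insert 13 -> lo=[3, 13] (size 2, max 13) hi=[17, 49] (size 2, min 17) -> median=15
Step 5: insert 35 -> lo=[3, 13, 17] (size 3, max 17) hi=[35, 49] (size 2, min 35) -> median=17
Step 6: insert 38 -> lo=[3, 13, 17] (size 3, max 17) hi=[35, 38, 49] (size 3, min 35) -> median=26
Step 7: insert 26 -> lo=[3, 13, 17, 26] (size 4, max 26) hi=[35, 38, 49] (size 3, min 35) -> median=26
Step 8: insert 44 -> lo=[3, 13, 17, 26] (size 4, max 26) hi=[35, 38, 44, 49] (size 4, min 35) -> median=30.5
Step 9: insert 9 -> lo=[3, 9, 13, 17, 26] (size 5, max 26) hi=[35, 38, 44, 49] (size 4, min 35) -> median=26
Step 10: insert 33 -> lo=[3, 9, 13, 17, 26] (size 5, max 26) hi=[33, 35, 38, 44, 49] (size 5, min 33) -> median=29.5
Step 11: insert 41 -> lo=[3, 9, 13, 17, 26, 33] (size 6, max 33) hi=[35, 38, 41, 44, 49] (size 5, min 35) -> median=33
Step 12: insert 13 -> lo=[3, 9, 13, 13, 17, 26] (size 6, max 26) hi=[33, 35, 38, 41, 44, 49] (size 6, min 33) -> median=29.5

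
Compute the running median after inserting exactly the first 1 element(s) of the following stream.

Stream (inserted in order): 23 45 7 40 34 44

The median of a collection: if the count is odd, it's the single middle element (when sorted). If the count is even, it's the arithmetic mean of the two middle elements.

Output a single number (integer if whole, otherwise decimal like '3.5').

Answer: 23

Derivation:
Step 1: insert 23 -> lo=[23] (size 1, max 23) hi=[] (size 0) -> median=23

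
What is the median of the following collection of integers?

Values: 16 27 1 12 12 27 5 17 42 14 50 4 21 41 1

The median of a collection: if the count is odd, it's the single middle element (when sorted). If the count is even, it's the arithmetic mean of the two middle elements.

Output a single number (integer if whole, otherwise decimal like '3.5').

Answer: 16

Derivation:
Step 1: insert 16 -> lo=[16] (size 1, max 16) hi=[] (size 0) -> median=16
Step 2: insert 27 -> lo=[16] (size 1, max 16) hi=[27] (size 1, min 27) -> median=21.5
Step 3: insert 1 -> lo=[1, 16] (size 2, max 16) hi=[27] (size 1, min 27) -> median=16
Step 4: insert 12 -> lo=[1, 12] (size 2, max 12) hi=[16, 27] (size 2, min 16) -> median=14
Step 5: insert 12 -> lo=[1, 12, 12] (size 3, max 12) hi=[16, 27] (size 2, min 16) -> median=12
Step 6: insert 27 -> lo=[1, 12, 12] (size 3, max 12) hi=[16, 27, 27] (size 3, min 16) -> median=14
Step 7: insert 5 -> lo=[1, 5, 12, 12] (size 4, max 12) hi=[16, 27, 27] (size 3, min 16) -> median=12
Step 8: insert 17 -> lo=[1, 5, 12, 12] (size 4, max 12) hi=[16, 17, 27, 27] (size 4, min 16) -> median=14
Step 9: insert 42 -> lo=[1, 5, 12, 12, 16] (size 5, max 16) hi=[17, 27, 27, 42] (size 4, min 17) -> median=16
Step 10: insert 14 -> lo=[1, 5, 12, 12, 14] (size 5, max 14) hi=[16, 17, 27, 27, 42] (size 5, min 16) -> median=15
Step 11: insert 50 -> lo=[1, 5, 12, 12, 14, 16] (size 6, max 16) hi=[17, 27, 27, 42, 50] (size 5, min 17) -> median=16
Step 12: insert 4 -> lo=[1, 4, 5, 12, 12, 14] (size 6, max 14) hi=[16, 17, 27, 27, 42, 50] (size 6, min 16) -> median=15
Step 13: insert 21 -> lo=[1, 4, 5, 12, 12, 14, 16] (size 7, max 16) hi=[17, 21, 27, 27, 42, 50] (size 6, min 17) -> median=16
Step 14: insert 41 -> lo=[1, 4, 5, 12, 12, 14, 16] (size 7, max 16) hi=[17, 21, 27, 27, 41, 42, 50] (size 7, min 17) -> median=16.5
Step 15: insert 1 -> lo=[1, 1, 4, 5, 12, 12, 14, 16] (size 8, max 16) hi=[17, 21, 27, 27, 41, 42, 50] (size 7, min 17) -> median=16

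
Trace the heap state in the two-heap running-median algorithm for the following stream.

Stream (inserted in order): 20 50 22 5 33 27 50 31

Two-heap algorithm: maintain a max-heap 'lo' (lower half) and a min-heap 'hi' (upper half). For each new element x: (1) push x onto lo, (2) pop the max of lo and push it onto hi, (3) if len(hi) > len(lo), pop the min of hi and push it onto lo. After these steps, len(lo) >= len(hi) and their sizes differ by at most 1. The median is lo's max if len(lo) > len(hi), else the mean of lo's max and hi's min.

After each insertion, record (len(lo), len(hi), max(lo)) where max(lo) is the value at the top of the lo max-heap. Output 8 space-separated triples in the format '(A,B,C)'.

Answer: (1,0,20) (1,1,20) (2,1,22) (2,2,20) (3,2,22) (3,3,22) (4,3,27) (4,4,27)

Derivation:
Step 1: insert 20 -> lo=[20] hi=[] -> (len(lo)=1, len(hi)=0, max(lo)=20)
Step 2: insert 50 -> lo=[20] hi=[50] -> (len(lo)=1, len(hi)=1, max(lo)=20)
Step 3: insert 22 -> lo=[20, 22] hi=[50] -> (len(lo)=2, len(hi)=1, max(lo)=22)
Step 4: insert 5 -> lo=[5, 20] hi=[22, 50] -> (len(lo)=2, len(hi)=2, max(lo)=20)
Step 5: insert 33 -> lo=[5, 20, 22] hi=[33, 50] -> (len(lo)=3, len(hi)=2, max(lo)=22)
Step 6: insert 27 -> lo=[5, 20, 22] hi=[27, 33, 50] -> (len(lo)=3, len(hi)=3, max(lo)=22)
Step 7: insert 50 -> lo=[5, 20, 22, 27] hi=[33, 50, 50] -> (len(lo)=4, len(hi)=3, max(lo)=27)
Step 8: insert 31 -> lo=[5, 20, 22, 27] hi=[31, 33, 50, 50] -> (len(lo)=4, len(hi)=4, max(lo)=27)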